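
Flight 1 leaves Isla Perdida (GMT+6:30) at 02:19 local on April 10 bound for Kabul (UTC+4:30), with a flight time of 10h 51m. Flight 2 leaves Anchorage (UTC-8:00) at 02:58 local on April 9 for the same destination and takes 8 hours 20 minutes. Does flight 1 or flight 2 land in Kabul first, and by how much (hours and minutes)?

the second, by 11 hours 22 minutes

Flight 1 in UTC: 02:19 − 6:30 = 19:49 on Apr 9.
+10 hours and 51 minutes → arrive 06:40 UTC on Apr 10.
Flight 2 in UTC: 02:58 + 8:00 = 10:58 on Apr 9.
+8 hours and 20 minutes → arrive 19:18 UTC on Apr 9.
Flight 2 lands earlier by 11 hours 22 minutes.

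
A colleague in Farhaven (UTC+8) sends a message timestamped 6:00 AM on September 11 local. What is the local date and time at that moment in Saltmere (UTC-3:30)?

6:30 PM on Sep 10

In UTC: 6:00 AM − 8:00 = 10:00 PM on Sep 10.
Saltmere is UTC−3:30: 10:00 PM − 3:30 = 6:30 PM on Sep 10.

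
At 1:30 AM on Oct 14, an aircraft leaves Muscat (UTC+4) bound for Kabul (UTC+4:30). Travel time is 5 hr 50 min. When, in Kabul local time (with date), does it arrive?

7:50 AM on Oct 14

Kabul is 0:30 ahead of Muscat.
After 5 hours 50 minutes it is 7:20 AM in Muscat.
Shift by the zone difference: 7:20 AM + 0:30 = 7:50 AM on Oct 14 in Kabul.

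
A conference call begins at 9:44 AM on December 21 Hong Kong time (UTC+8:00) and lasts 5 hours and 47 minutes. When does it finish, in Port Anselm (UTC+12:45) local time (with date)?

Convert start to UTC: 9:44 AM − 8:00 = 1:44 AM UTC on Dec 21.
Add 5 hours 47 minutes duration → 7:31 AM UTC.
Port Anselm is UTC+12:45, so local end time = 7:31 AM + 12:45 = 8:16 PM on Dec 21.

8:16 PM on December 21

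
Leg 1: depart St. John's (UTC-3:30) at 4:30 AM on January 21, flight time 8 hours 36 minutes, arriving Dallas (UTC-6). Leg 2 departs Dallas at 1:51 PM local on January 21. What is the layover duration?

Convert departure to UTC: 4:30 AM + 3:30 = 8:00 AM UTC on Jan 21.
Add 8 hours 36 minutes flight time → 4:36 PM UTC.
Dallas is UTC−6:00, so local arrival = 4:36 PM − 6:00 = 10:36 AM on Jan 21.
Layover = 1:51 PM − 10:36 AM = 3 hours 15 minutes.

3 hours 15 minutes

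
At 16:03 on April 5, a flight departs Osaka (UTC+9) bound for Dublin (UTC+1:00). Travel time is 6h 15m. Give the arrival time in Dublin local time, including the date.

14:18 on April 5

Dublin is 8:00 behind Osaka.
After 6 hours and 15 minutes it is 22:18 in Osaka.
Shift by the zone difference: 22:18 − 8:00 = 14:18 on Apr 5 in Dublin.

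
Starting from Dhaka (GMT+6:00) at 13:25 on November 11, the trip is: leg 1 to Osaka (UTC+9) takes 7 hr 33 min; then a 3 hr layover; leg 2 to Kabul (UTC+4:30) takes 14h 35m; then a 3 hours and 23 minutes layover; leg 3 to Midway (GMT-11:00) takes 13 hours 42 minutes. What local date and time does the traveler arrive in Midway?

14:38 on November 12

Convert departure to UTC: 13:25 − 6:00 = 07:25 UTC on Nov 11.
Add 7 hours and 33 minutes leg 1 → 14:58 UTC.
Add 3 hours layover in Osaka → 17:58 UTC.
Add 14 hours 35 minutes leg 2 → 08:33 UTC (Nov 12).
Add 3 hours 23 minutes layover in Kabul → 11:56 UTC.
Add 13 hours and 42 minutes leg 3 → 01:38 UTC (Nov 13).
Midway is UTC−11:00, so local arrival = 01:38 − 11:00 = 14:38 on Nov 12.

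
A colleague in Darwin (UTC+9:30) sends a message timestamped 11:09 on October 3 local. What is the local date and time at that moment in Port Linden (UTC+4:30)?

06:09 on October 3

In UTC: 11:09 − 9:30 = 01:39 on Oct 3.
Port Linden is UTC+4:30: 01:39 + 4:30 = 06:09 on Oct 3.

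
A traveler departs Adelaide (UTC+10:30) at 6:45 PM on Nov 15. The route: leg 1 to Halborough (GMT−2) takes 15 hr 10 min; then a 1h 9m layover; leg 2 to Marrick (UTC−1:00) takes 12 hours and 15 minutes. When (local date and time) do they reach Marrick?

11:49 AM on November 16

Convert departure to UTC: 6:45 PM − 10:30 = 8:15 AM UTC on Nov 15.
Add 15 hours and 10 minutes leg 1 → 11:25 PM UTC.
Add 1 hour and 9 minutes layover in Halborough → 12:34 AM UTC (Nov 16).
Add 12 hours and 15 minutes leg 2 → 12:49 PM UTC.
Marrick is UTC−1:00, so local arrival = 12:49 PM − 1:00 = 11:49 AM on Nov 16.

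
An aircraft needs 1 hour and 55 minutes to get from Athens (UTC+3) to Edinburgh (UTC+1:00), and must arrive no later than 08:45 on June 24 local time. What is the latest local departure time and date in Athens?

Target arrival in UTC: 08:45 − 1:00 = 07:45 on Jun 24.
Subtract 1 hour 55 minutes → departure 05:50 UTC on Jun 24.
Athens is UTC+3:00: 05:50 + 3:00 = 08:50 on Jun 24.

08:50 on June 24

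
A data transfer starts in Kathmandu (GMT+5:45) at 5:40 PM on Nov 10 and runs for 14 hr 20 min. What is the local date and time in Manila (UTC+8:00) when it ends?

Convert start to UTC: 5:40 PM − 5:45 = 11:55 AM UTC on Nov 10.
Add 14 hours 20 minutes duration → 2:15 AM UTC (Nov 11).
Manila is UTC+8:00, so local end time = 2:15 AM + 8:00 = 10:15 AM on Nov 11.

10:15 AM on November 11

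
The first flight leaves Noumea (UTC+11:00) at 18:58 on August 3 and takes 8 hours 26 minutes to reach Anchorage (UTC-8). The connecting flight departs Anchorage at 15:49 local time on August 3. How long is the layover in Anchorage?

7 hours 25 minutes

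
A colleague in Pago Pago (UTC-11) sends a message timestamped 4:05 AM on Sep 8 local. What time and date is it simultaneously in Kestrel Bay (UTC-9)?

Kestrel Bay is 2:00 ahead of Pago Pago.
Shift by the zone difference: 4:05 AM + 2:00 = 6:05 AM on Sep 8 in Kestrel Bay.

6:05 AM on Sep 8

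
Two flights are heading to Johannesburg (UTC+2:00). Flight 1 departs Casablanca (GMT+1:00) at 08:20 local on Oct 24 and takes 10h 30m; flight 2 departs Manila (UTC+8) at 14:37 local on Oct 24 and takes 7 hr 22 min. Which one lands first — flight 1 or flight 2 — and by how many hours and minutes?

Flight 1 in UTC: 08:20 − 1:00 = 07:20 on Oct 24.
+10 hours 30 minutes → arrive 17:50 UTC on Oct 24.
Flight 2 in UTC: 14:37 − 8:00 = 06:37 on Oct 24.
+7 hours 22 minutes → arrive 13:59 UTC on Oct 24.
Flight 2 lands earlier by 3 hours 51 minutes.

the second, by 3 hours 51 minutes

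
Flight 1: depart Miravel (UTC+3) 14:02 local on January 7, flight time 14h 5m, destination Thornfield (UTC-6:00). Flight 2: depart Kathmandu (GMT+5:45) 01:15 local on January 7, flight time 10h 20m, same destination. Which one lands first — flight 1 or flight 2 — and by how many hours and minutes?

Flight 1 in UTC: 14:02 − 3:00 = 11:02 on Jan 7.
+14 hours and 5 minutes → arrive 01:07 UTC on Jan 8.
Flight 2 in UTC: 01:15 − 5:45 = 19:30 on Jan 6.
+10 hours and 20 minutes → arrive 05:50 UTC on Jan 7.
Flight 2 lands earlier by 19 hours 17 minutes.

the second, by 19 hours 17 minutes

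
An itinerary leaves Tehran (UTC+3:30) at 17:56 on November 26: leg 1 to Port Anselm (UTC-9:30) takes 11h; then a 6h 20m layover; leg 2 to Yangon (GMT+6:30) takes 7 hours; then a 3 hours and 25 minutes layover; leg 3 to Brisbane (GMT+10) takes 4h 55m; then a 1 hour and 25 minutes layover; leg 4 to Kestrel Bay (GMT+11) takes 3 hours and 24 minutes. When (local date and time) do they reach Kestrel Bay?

Convert departure to UTC: 17:56 − 3:30 = 14:26 UTC on Nov 26.
Add 11 hours leg 1 → 01:26 UTC (Nov 27).
Add 6 hours 20 minutes layover in Port Anselm → 07:46 UTC.
Add 7 hours leg 2 → 14:46 UTC.
Add 3 hours 25 minutes layover in Yangon → 18:11 UTC.
Add 4 hours 55 minutes leg 3 → 23:06 UTC.
Add 1 hour 25 minutes layover in Brisbane → 00:31 UTC (Nov 28).
Add 3 hours and 24 minutes leg 4 → 03:55 UTC.
Kestrel Bay is UTC+11:00, so local arrival = 03:55 + 11:00 = 14:55 on Nov 28.

14:55 on Nov 28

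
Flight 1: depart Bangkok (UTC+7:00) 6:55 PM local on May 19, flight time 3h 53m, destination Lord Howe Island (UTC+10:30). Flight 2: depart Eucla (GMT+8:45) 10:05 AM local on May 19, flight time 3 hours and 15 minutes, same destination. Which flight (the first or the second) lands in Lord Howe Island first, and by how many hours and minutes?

the second, by 11 hours 13 minutes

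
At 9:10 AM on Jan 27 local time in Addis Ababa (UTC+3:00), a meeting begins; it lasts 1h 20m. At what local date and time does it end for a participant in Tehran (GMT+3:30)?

Tehran is 0:30 ahead of Addis Ababa.
After 1 hour 20 minutes it is 10:30 AM in Addis Ababa.
Shift by the zone difference: 10:30 AM + 0:30 = 11:00 AM on Jan 27 in Tehran.

11:00 AM on January 27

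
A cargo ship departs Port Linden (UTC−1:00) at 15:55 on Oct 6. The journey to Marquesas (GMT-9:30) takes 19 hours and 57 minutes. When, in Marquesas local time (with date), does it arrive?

03:22 on Oct 7

Convert departure to UTC: 15:55 + 1:00 = 16:55 UTC on Oct 6.
Add 19 hours and 57 minutes travel time → 12:52 UTC (Oct 7).
Marquesas is UTC−9:30, so local arrival = 12:52 − 9:30 = 03:22 on Oct 7.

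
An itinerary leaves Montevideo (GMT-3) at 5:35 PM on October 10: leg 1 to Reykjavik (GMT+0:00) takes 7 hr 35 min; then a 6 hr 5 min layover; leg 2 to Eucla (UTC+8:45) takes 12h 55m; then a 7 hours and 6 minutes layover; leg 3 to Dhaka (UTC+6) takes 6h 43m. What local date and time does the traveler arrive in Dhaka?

6:59 PM on October 12

Convert departure to UTC: 5:35 PM + 3:00 = 8:35 PM UTC on Oct 10.
Add 7 hours and 35 minutes leg 1 → 4:10 AM UTC (Oct 11).
Add 6 hours 5 minutes layover in Reykjavik → 10:15 AM UTC.
Add 12 hours and 55 minutes leg 2 → 11:10 PM UTC.
Add 7 hours 6 minutes layover in Eucla → 6:16 AM UTC (Oct 12).
Add 6 hours and 43 minutes leg 3 → 12:59 PM UTC.
Dhaka is UTC+6:00, so local arrival = 12:59 PM + 6:00 = 6:59 PM on Oct 12.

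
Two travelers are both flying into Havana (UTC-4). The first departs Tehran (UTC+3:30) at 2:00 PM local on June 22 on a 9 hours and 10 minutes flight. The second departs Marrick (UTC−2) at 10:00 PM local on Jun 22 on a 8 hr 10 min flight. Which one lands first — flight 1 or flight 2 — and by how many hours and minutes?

the first, by 12 hours 30 minutes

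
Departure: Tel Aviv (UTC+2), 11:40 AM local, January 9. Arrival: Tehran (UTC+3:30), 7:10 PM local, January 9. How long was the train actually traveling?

Departure in UTC: 11:40 AM − 2:00 = 9:40 AM on Jan 9.
Arrival in UTC: 7:10 PM − 3:30 = 3:40 PM on Jan 9.
Elapsed = 3:40 PM − 9:40 AM = 6 hours.

6 hours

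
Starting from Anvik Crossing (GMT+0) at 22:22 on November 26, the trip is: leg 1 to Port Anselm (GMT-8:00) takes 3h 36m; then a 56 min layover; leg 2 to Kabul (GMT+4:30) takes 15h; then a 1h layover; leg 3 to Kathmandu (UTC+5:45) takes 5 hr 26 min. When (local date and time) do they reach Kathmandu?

Anvik Crossing is at UTC+0, so departure is already 22:22 UTC on Nov 26.
Add 3 hours 36 minutes leg 1 → 01:58 UTC (Nov 27).
Add 56 minutes layover in Port Anselm → 02:54 UTC.
Add 15 hours leg 2 → 17:54 UTC.
Add 1 hour layover in Kabul → 18:54 UTC.
Add 5 hours and 26 minutes leg 3 → 00:20 UTC (Nov 28).
Kathmandu is UTC+5:45, so local arrival = 00:20 + 5:45 = 06:05 on Nov 28.

06:05 on Nov 28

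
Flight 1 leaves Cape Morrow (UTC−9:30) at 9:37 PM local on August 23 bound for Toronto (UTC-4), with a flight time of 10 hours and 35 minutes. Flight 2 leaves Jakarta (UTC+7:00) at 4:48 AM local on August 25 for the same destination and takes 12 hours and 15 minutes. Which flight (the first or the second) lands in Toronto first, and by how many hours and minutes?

the first, by 16 hours 21 minutes

Flight 1 in UTC: 9:37 PM + 9:30 = 7:07 AM on Aug 24.
+10 hours 35 minutes → arrive 5:42 PM UTC on Aug 24.
Flight 2 in UTC: 4:48 AM − 7:00 = 9:48 PM on Aug 24.
+12 hours 15 minutes → arrive 10:03 AM UTC on Aug 25.
Flight 1 lands earlier by 16 hours 21 minutes.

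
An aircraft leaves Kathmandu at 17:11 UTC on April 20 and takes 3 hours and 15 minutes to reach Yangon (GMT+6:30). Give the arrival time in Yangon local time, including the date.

Departure is given in UTC: 17:11 on Apr 20.
Add 3 hours and 15 minutes → 20:26 UTC.
Yangon is UTC+6:30: 20:26 + 6:30 = 02:56 on Apr 21.

02:56 on Apr 21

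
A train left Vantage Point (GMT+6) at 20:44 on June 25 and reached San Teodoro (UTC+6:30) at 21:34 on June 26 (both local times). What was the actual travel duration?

24 hours 20 minutes

Departure in UTC: 20:44 − 6:00 = 14:44 on Jun 25.
Arrival in UTC: 21:34 − 6:30 = 15:04 on Jun 26.
Elapsed = 15:04 − 14:44 (+1 day) = 24 hours 20 minutes.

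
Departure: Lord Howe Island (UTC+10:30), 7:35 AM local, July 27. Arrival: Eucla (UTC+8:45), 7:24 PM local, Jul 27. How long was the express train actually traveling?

13 hours 34 minutes

Departure in UTC: 7:35 AM − 10:30 = 9:05 PM on Jul 26.
Arrival in UTC: 7:24 PM − 8:45 = 10:39 AM on Jul 27.
Elapsed = 10:39 AM − 9:05 PM (+1 day) = 13 hours 34 minutes.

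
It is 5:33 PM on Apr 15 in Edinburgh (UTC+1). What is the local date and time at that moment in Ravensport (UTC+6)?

10:33 PM on Apr 15

In UTC: 5:33 PM − 1:00 = 4:33 PM on Apr 15.
Ravensport is UTC+6:00: 4:33 PM + 6:00 = 10:33 PM on Apr 15.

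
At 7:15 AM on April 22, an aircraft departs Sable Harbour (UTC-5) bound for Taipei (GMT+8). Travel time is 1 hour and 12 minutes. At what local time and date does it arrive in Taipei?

9:27 PM on Apr 22

Taipei is 13:00 ahead of Sable Harbour.
After 1 hour 12 minutes it is 8:27 AM in Sable Harbour.
Shift by the zone difference: 8:27 AM + 13:00 = 9:27 PM on Apr 22 in Taipei.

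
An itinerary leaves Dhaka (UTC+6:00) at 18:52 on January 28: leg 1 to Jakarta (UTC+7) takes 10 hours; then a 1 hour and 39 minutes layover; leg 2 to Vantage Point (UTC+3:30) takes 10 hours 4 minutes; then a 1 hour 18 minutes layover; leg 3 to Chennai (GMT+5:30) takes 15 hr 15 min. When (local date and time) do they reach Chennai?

Convert departure to UTC: 18:52 − 6:00 = 12:52 UTC on Jan 28.
Add 10 hours leg 1 → 22:52 UTC.
Add 1 hour 39 minutes layover in Jakarta → 00:31 UTC (Jan 29).
Add 10 hours 4 minutes leg 2 → 10:35 UTC.
Add 1 hour and 18 minutes layover in Vantage Point → 11:53 UTC.
Add 15 hours 15 minutes leg 3 → 03:08 UTC (Jan 30).
Chennai is UTC+5:30, so local arrival = 03:08 + 5:30 = 08:38 on Jan 30.

08:38 on January 30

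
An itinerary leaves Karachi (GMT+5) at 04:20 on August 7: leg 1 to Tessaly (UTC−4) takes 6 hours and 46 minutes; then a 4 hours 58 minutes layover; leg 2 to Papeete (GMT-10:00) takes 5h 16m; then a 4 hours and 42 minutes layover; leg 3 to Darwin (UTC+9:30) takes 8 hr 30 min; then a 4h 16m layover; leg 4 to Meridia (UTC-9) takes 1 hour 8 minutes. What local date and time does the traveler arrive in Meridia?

01:56 on August 8

Convert departure to UTC: 04:20 − 5:00 = 23:20 UTC on Aug 6.
Add 6 hours 46 minutes leg 1 → 06:06 UTC (Aug 7).
Add 4 hours 58 minutes layover in Tessaly → 11:04 UTC.
Add 5 hours 16 minutes leg 2 → 16:20 UTC.
Add 4 hours 42 minutes layover in Papeete → 21:02 UTC.
Add 8 hours 30 minutes leg 3 → 05:32 UTC (Aug 8).
Add 4 hours 16 minutes layover in Darwin → 09:48 UTC.
Add 1 hour and 8 minutes leg 4 → 10:56 UTC.
Meridia is UTC−9:00, so local arrival = 10:56 − 9:00 = 01:56 on Aug 8.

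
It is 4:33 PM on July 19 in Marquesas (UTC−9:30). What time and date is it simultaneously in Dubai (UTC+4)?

Dubai is 13:30 ahead of Marquesas.
Shift by the zone difference: 4:33 PM + 13:30 = 6:03 AM on Jul 20 in Dubai.

6:03 AM on July 20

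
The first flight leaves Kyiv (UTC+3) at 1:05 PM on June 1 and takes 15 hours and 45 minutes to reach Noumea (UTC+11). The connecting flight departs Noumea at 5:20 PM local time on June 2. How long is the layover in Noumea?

4 hours 30 minutes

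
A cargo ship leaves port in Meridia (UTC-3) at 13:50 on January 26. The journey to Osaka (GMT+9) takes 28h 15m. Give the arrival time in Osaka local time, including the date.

Osaka is 12:00 ahead of Meridia.
After 28 hours 15 minutes it is 18:05 (Jan 27) in Meridia.
Shift by the zone difference: 18:05 + 12:00 = 06:05 on Jan 28 in Osaka.

06:05 on Jan 28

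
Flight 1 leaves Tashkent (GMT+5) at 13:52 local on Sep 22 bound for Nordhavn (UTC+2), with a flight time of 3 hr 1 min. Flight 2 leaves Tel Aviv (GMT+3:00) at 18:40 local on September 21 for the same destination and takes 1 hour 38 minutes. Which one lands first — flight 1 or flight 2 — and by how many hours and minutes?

the second, by 18 hours 35 minutes

Flight 1 in UTC: 13:52 − 5:00 = 08:52 on Sep 22.
+3 hours 1 minute → arrive 11:53 UTC on Sep 22.
Flight 2 in UTC: 18:40 − 3:00 = 15:40 on Sep 21.
+1 hour and 38 minutes → arrive 17:18 UTC on Sep 21.
Flight 2 lands earlier by 18 hours 35 minutes.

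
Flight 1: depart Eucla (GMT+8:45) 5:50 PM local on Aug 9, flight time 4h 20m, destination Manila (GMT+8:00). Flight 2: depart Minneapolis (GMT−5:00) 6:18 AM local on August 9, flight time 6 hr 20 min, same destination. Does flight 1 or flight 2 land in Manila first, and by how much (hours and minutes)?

Flight 1 in UTC: 5:50 PM − 8:45 = 9:05 AM on Aug 9.
+4 hours 20 minutes → arrive 1:25 PM UTC on Aug 9.
Flight 2 in UTC: 6:18 AM + 5:00 = 11:18 AM on Aug 9.
+6 hours 20 minutes → arrive 5:38 PM UTC on Aug 9.
Flight 1 lands earlier by 4 hours 13 minutes.

the first, by 4 hours 13 minutes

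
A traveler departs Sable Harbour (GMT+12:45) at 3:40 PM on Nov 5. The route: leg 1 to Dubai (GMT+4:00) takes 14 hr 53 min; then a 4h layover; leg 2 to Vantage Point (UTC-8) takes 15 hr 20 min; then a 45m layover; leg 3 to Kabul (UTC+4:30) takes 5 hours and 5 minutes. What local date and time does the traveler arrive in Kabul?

11:28 PM on Nov 6

Convert departure to UTC: 3:40 PM − 12:45 = 2:55 AM UTC on Nov 5.
Add 14 hours and 53 minutes leg 1 → 5:48 PM UTC.
Add 4 hours layover in Dubai → 9:48 PM UTC.
Add 15 hours and 20 minutes leg 2 → 1:08 PM UTC (Nov 6).
Add 45 minutes layover in Vantage Point → 1:53 PM UTC.
Add 5 hours 5 minutes leg 3 → 6:58 PM UTC.
Kabul is UTC+4:30, so local arrival = 6:58 PM + 4:30 = 11:28 PM on Nov 6.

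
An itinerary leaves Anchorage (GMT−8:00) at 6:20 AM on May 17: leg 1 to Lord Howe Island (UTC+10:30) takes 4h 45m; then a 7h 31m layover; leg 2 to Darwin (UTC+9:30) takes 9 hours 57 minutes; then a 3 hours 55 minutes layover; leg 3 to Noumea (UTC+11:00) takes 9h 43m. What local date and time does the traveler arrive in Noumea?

Convert departure to UTC: 6:20 AM + 8:00 = 2:20 PM UTC on May 17.
Add 4 hours and 45 minutes leg 1 → 7:05 PM UTC.
Add 7 hours 31 minutes layover in Lord Howe Island → 2:36 AM UTC (May 18).
Add 9 hours 57 minutes leg 2 → 12:33 PM UTC.
Add 3 hours and 55 minutes layover in Darwin → 4:28 PM UTC.
Add 9 hours and 43 minutes leg 3 → 2:11 AM UTC (May 19).
Noumea is UTC+11:00, so local arrival = 2:11 AM + 11:00 = 1:11 PM on May 19.

1:11 PM on May 19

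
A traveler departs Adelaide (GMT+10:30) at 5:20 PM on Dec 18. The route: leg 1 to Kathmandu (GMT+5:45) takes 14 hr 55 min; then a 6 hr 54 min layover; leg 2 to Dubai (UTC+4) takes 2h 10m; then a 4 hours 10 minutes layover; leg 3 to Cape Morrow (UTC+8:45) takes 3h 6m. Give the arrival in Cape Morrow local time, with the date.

Convert departure to UTC: 5:20 PM − 10:30 = 6:50 AM UTC on Dec 18.
Add 14 hours and 55 minutes leg 1 → 9:45 PM UTC.
Add 6 hours 54 minutes layover in Kathmandu → 4:39 AM UTC (Dec 19).
Add 2 hours and 10 minutes leg 2 → 6:49 AM UTC.
Add 4 hours 10 minutes layover in Dubai → 10:59 AM UTC.
Add 3 hours 6 minutes leg 3 → 2:05 PM UTC.
Cape Morrow is UTC+8:45, so local arrival = 2:05 PM + 8:45 = 10:50 PM on Dec 19.

10:50 PM on December 19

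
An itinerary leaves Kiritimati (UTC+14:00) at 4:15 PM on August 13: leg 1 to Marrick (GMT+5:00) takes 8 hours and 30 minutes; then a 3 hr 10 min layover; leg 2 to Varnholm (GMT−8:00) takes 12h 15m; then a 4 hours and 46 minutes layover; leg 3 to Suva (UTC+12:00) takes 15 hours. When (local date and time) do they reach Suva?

9:56 AM on Aug 15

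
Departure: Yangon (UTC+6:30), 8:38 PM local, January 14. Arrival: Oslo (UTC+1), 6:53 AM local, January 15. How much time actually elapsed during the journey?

15 hours 45 minutes

Oslo is 5:30 behind Yangon.
Clock-face elapsed time (ignoring zones) is 10 hours 15 minutes.
Actual elapsed = 10 hours 15 minutes + 5:30 = 15 hours 45 minutes.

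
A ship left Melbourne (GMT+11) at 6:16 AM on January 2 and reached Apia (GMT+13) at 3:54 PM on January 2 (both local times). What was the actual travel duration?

7 hours 38 minutes

Departure in UTC: 6:16 AM − 11:00 = 7:16 PM on Jan 1.
Arrival in UTC: 3:54 PM − 13:00 = 2:54 AM on Jan 2.
Elapsed = 2:54 AM − 7:16 PM (+1 day) = 7 hours 38 minutes.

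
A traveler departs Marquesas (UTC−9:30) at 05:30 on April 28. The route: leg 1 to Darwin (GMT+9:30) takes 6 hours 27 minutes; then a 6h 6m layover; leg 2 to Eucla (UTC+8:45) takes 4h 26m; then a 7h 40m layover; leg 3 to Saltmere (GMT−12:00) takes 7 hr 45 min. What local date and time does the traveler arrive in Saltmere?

Convert departure to UTC: 05:30 + 9:30 = 15:00 UTC on Apr 28.
Add 6 hours and 27 minutes leg 1 → 21:27 UTC.
Add 6 hours 6 minutes layover in Darwin → 03:33 UTC (Apr 29).
Add 4 hours 26 minutes leg 2 → 07:59 UTC.
Add 7 hours and 40 minutes layover in Eucla → 15:39 UTC.
Add 7 hours and 45 minutes leg 3 → 23:24 UTC.
Saltmere is UTC−12:00, so local arrival = 23:24 − 12:00 = 11:24 on Apr 29.

11:24 on April 29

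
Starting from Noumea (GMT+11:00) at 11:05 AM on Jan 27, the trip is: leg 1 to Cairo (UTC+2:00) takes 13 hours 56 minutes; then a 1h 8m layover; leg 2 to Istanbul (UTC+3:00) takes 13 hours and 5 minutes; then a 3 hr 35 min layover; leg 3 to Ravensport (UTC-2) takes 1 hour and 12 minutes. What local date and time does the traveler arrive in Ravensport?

Convert departure to UTC: 11:05 AM − 11:00 = 12:05 AM UTC on Jan 27.
Add 13 hours and 56 minutes leg 1 → 2:01 PM UTC.
Add 1 hour 8 minutes layover in Cairo → 3:09 PM UTC.
Add 13 hours and 5 minutes leg 2 → 4:14 AM UTC (Jan 28).
Add 3 hours 35 minutes layover in Istanbul → 7:49 AM UTC.
Add 1 hour and 12 minutes leg 3 → 9:01 AM UTC.
Ravensport is UTC−2:00, so local arrival = 9:01 AM − 2:00 = 7:01 AM on Jan 28.

7:01 AM on January 28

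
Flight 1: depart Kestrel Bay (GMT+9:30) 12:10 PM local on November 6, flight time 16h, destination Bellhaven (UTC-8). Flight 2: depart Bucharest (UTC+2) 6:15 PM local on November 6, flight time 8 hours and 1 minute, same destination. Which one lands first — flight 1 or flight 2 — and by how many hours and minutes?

Flight 1 in UTC: 12:10 PM − 9:30 = 2:40 AM on Nov 6.
+16 hours → arrive 6:40 PM UTC on Nov 6.
Flight 2 in UTC: 6:15 PM − 2:00 = 4:15 PM on Nov 6.
+8 hours and 1 minute → arrive 12:16 AM UTC on Nov 7.
Flight 1 lands earlier by 5 hours 36 minutes.

the first, by 5 hours 36 minutes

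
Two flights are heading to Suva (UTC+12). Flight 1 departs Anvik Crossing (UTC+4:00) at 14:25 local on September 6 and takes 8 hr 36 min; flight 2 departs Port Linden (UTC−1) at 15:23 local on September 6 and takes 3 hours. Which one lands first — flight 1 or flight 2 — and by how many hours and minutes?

the first, by 22 minutes

Flight 1 in UTC: 14:25 − 4:00 = 10:25 on Sep 6.
+8 hours and 36 minutes → arrive 19:01 UTC on Sep 6.
Flight 2 in UTC: 15:23 + 1:00 = 16:23 on Sep 6.
+3 hours → arrive 19:23 UTC on Sep 6.
Flight 1 lands earlier by 22 minutes.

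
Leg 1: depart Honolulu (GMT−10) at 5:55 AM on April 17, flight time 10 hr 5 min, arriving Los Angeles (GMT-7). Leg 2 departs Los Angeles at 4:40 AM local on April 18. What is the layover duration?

Convert departure to UTC: 5:55 AM + 10:00 = 3:55 PM UTC on Apr 17.
Add 10 hours and 5 minutes flight time → 2:00 AM UTC (Apr 18).
Los Angeles is UTC−7:00, so local arrival = 2:00 AM − 7:00 = 7:00 PM on Apr 17.
Layover = 4:40 AM − 7:00 PM (+1 day) = 9 hours 40 minutes.

9 hours 40 minutes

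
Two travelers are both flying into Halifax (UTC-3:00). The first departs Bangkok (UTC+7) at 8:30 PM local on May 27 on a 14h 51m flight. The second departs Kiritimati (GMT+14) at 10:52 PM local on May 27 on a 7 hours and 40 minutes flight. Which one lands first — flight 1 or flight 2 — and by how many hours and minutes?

the second, by 11 hours 49 minutes

Flight 1 in UTC: 8:30 PM − 7:00 = 1:30 PM on May 27.
+14 hours and 51 minutes → arrive 4:21 AM UTC on May 28.
Flight 2 in UTC: 10:52 PM − 14:00 = 8:52 AM on May 27.
+7 hours 40 minutes → arrive 4:32 PM UTC on May 27.
Flight 2 lands earlier by 11 hours 49 minutes.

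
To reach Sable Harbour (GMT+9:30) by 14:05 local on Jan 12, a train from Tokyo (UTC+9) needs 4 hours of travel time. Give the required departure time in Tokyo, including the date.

09:35 on January 12

Target arrival in UTC: 14:05 − 9:30 = 04:35 on Jan 12.
Subtract 4 hours → departure 00:35 UTC on Jan 12.
Tokyo is UTC+9:00: 00:35 + 9:00 = 09:35 on Jan 12.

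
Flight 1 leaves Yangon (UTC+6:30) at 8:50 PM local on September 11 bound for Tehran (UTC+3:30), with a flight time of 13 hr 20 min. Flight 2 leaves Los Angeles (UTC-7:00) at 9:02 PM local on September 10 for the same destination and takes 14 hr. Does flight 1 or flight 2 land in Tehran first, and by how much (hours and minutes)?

Flight 1 in UTC: 8:50 PM − 6:30 = 2:20 PM on Sep 11.
+13 hours 20 minutes → arrive 3:40 AM UTC on Sep 12.
Flight 2 in UTC: 9:02 PM + 7:00 = 4:02 AM on Sep 11.
+14 hours → arrive 6:02 PM UTC on Sep 11.
Flight 2 lands earlier by 9 hours 38 minutes.

the second, by 9 hours 38 minutes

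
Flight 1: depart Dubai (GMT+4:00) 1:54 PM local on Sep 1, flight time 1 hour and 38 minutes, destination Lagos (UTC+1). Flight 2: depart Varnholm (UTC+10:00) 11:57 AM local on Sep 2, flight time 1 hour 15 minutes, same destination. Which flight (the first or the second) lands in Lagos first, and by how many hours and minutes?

the first, by 15 hours 40 minutes

Flight 1 in UTC: 1:54 PM − 4:00 = 9:54 AM on Sep 1.
+1 hour and 38 minutes → arrive 11:32 AM UTC on Sep 1.
Flight 2 in UTC: 11:57 AM − 10:00 = 1:57 AM on Sep 2.
+1 hour 15 minutes → arrive 3:12 AM UTC on Sep 2.
Flight 1 lands earlier by 15 hours 40 minutes.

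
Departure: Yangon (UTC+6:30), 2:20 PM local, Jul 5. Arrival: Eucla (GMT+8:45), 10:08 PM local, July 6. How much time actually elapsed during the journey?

Departure in UTC: 2:20 PM − 6:30 = 7:50 AM on Jul 5.
Arrival in UTC: 10:08 PM − 8:45 = 1:23 PM on Jul 6.
Elapsed = 1:23 PM − 7:50 AM (+1 day) = 29 hours 33 minutes.

29 hours 33 minutes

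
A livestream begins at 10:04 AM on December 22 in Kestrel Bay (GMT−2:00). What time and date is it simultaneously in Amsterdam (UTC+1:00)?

Amsterdam is 3:00 ahead of Kestrel Bay.
Shift by the zone difference: 10:04 AM + 3:00 = 1:04 PM on Dec 22 in Amsterdam.

1:04 PM on December 22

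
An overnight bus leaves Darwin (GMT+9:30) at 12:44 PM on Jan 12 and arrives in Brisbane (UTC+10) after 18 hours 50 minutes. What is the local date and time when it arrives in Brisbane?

Convert departure to UTC: 12:44 PM − 9:30 = 3:14 AM UTC on Jan 12.
Add 18 hours 50 minutes travel time → 10:04 PM UTC.
Brisbane is UTC+10:00, so local arrival = 10:04 PM + 10:00 = 8:04 AM on Jan 13.

8:04 AM on January 13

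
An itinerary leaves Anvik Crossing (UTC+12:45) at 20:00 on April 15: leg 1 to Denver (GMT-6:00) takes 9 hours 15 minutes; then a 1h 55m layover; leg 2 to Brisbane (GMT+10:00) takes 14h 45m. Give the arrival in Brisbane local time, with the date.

Convert departure to UTC: 20:00 − 12:45 = 07:15 UTC on Apr 15.
Add 9 hours 15 minutes leg 1 → 16:30 UTC.
Add 1 hour and 55 minutes layover in Denver → 18:25 UTC.
Add 14 hours 45 minutes leg 2 → 09:10 UTC (Apr 16).
Brisbane is UTC+10:00, so local arrival = 09:10 + 10:00 = 19:10 on Apr 16.

19:10 on April 16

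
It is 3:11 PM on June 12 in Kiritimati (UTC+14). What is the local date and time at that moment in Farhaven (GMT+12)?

1:11 PM on June 12

In UTC: 3:11 PM − 14:00 = 1:11 AM on Jun 12.
Farhaven is UTC+12:00: 1:11 AM + 12:00 = 1:11 PM on Jun 12.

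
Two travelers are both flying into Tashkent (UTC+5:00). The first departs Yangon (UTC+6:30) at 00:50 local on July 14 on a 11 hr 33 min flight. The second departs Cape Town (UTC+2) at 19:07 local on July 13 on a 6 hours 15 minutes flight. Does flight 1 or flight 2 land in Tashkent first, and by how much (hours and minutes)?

the second, by 6 hours 31 minutes

Flight 1 in UTC: 00:50 − 6:30 = 18:20 on Jul 13.
+11 hours 33 minutes → arrive 05:53 UTC on Jul 14.
Flight 2 in UTC: 19:07 − 2:00 = 17:07 on Jul 13.
+6 hours and 15 minutes → arrive 23:22 UTC on Jul 13.
Flight 2 lands earlier by 6 hours 31 minutes.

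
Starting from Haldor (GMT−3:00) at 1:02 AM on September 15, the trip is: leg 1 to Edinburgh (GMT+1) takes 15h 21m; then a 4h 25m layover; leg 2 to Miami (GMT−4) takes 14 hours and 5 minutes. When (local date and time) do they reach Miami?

9:53 AM on Sep 16

Convert departure to UTC: 1:02 AM + 3:00 = 4:02 AM UTC on Sep 15.
Add 15 hours 21 minutes leg 1 → 7:23 PM UTC.
Add 4 hours and 25 minutes layover in Edinburgh → 11:48 PM UTC.
Add 14 hours and 5 minutes leg 2 → 1:53 PM UTC (Sep 16).
Miami is UTC−4:00, so local arrival = 1:53 PM − 4:00 = 9:53 AM on Sep 16.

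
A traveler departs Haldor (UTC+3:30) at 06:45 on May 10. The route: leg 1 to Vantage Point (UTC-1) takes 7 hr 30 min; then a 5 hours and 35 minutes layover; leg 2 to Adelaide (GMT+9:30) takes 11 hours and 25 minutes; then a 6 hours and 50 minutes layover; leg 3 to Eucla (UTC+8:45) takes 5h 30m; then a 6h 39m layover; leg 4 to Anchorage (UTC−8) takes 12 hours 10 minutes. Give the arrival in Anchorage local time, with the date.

Convert departure to UTC: 06:45 − 3:30 = 03:15 UTC on May 10.
Add 7 hours 30 minutes leg 1 → 10:45 UTC.
Add 5 hours and 35 minutes layover in Vantage Point → 16:20 UTC.
Add 11 hours and 25 minutes leg 2 → 03:45 UTC (May 11).
Add 6 hours 50 minutes layover in Adelaide → 10:35 UTC.
Add 5 hours 30 minutes leg 3 → 16:05 UTC.
Add 6 hours 39 minutes layover in Eucla → 22:44 UTC.
Add 12 hours and 10 minutes leg 4 → 10:54 UTC (May 12).
Anchorage is UTC−8:00, so local arrival = 10:54 − 8:00 = 02:54 on May 12.

02:54 on May 12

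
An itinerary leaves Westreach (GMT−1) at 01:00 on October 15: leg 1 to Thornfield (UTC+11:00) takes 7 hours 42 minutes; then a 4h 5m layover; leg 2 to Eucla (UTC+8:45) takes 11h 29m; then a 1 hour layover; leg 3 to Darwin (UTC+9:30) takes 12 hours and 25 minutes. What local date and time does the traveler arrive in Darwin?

00:11 on October 17

Convert departure to UTC: 01:00 + 1:00 = 02:00 UTC on Oct 15.
Add 7 hours 42 minutes leg 1 → 09:42 UTC.
Add 4 hours 5 minutes layover in Thornfield → 13:47 UTC.
Add 11 hours and 29 minutes leg 2 → 01:16 UTC (Oct 16).
Add 1 hour layover in Eucla → 02:16 UTC.
Add 12 hours and 25 minutes leg 3 → 14:41 UTC.
Darwin is UTC+9:30, so local arrival = 14:41 + 9:30 = 00:11 on Oct 17.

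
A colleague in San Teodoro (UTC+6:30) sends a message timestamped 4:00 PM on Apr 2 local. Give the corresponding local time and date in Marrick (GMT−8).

1:30 AM on April 2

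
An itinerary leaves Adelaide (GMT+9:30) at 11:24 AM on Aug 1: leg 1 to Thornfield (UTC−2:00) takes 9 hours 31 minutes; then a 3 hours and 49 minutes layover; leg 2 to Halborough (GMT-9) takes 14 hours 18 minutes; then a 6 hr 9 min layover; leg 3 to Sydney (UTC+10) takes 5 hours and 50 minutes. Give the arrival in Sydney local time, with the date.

Convert departure to UTC: 11:24 AM − 9:30 = 1:54 AM UTC on Aug 1.
Add 9 hours and 31 minutes leg 1 → 11:25 AM UTC.
Add 3 hours and 49 minutes layover in Thornfield → 3:14 PM UTC.
Add 14 hours 18 minutes leg 2 → 5:32 AM UTC (Aug 2).
Add 6 hours 9 minutes layover in Halborough → 11:41 AM UTC.
Add 5 hours and 50 minutes leg 3 → 5:31 PM UTC.
Sydney is UTC+10:00, so local arrival = 5:31 PM + 10:00 = 3:31 AM on Aug 3.

3:31 AM on August 3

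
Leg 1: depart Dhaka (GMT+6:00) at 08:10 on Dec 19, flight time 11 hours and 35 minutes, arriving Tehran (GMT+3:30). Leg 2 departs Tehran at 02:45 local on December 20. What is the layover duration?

9 hours 30 minutes

Convert departure to UTC: 08:10 − 6:00 = 02:10 UTC on Dec 19.
Add 11 hours and 35 minutes flight time → 13:45 UTC.
Tehran is UTC+3:30, so local arrival = 13:45 + 3:30 = 17:15 on Dec 19.
Layover = 02:45 − 17:15 (+1 day) = 9 hours 30 minutes.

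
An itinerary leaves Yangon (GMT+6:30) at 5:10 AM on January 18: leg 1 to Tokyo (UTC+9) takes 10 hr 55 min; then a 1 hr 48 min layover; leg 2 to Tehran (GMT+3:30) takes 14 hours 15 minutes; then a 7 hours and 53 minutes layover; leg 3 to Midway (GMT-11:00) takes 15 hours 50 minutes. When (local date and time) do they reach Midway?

2:21 PM on Jan 19

Convert departure to UTC: 5:10 AM − 6:30 = 10:40 PM UTC on Jan 17.
Add 10 hours 55 minutes leg 1 → 9:35 AM UTC (Jan 18).
Add 1 hour and 48 minutes layover in Tokyo → 11:23 AM UTC.
Add 14 hours and 15 minutes leg 2 → 1:38 AM UTC (Jan 19).
Add 7 hours 53 minutes layover in Tehran → 9:31 AM UTC.
Add 15 hours and 50 minutes leg 3 → 1:21 AM UTC (Jan 20).
Midway is UTC−11:00, so local arrival = 1:21 AM − 11:00 = 2:21 PM on Jan 19.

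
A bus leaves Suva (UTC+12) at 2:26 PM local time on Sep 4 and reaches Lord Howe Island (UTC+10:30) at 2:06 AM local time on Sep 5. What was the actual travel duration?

Departure in UTC: 2:26 PM − 12:00 = 2:26 AM on Sep 4.
Arrival in UTC: 2:06 AM − 10:30 = 3:36 PM on Sep 4.
Elapsed = 3:36 PM − 2:26 AM = 13 hours 10 minutes.

13 hours 10 minutes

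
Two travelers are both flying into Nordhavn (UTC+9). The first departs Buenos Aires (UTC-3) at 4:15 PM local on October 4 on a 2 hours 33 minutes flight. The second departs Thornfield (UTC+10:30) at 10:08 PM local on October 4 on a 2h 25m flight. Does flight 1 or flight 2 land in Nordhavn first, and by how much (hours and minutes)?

the second, by 7 hours 45 minutes

Flight 1 in UTC: 4:15 PM + 3:00 = 7:15 PM on Oct 4.
+2 hours and 33 minutes → arrive 9:48 PM UTC on Oct 4.
Flight 2 in UTC: 10:08 PM − 10:30 = 11:38 AM on Oct 4.
+2 hours 25 minutes → arrive 2:03 PM UTC on Oct 4.
Flight 2 lands earlier by 7 hours 45 minutes.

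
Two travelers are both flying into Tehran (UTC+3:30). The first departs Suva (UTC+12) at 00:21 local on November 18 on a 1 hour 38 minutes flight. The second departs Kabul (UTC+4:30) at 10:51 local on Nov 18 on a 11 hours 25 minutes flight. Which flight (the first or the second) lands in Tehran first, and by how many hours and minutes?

Flight 1 in UTC: 00:21 − 12:00 = 12:21 on Nov 17.
+1 hour 38 minutes → arrive 13:59 UTC on Nov 17.
Flight 2 in UTC: 10:51 − 4:30 = 06:21 on Nov 18.
+11 hours and 25 minutes → arrive 17:46 UTC on Nov 18.
Flight 1 lands earlier by 27 hours 47 minutes.

the first, by 27 hours 47 minutes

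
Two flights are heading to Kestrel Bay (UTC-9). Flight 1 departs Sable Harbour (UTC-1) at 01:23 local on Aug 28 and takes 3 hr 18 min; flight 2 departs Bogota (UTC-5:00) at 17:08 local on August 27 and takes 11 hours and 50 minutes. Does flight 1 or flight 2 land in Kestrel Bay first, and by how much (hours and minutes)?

the first, by 4 hours 17 minutes

Flight 1 in UTC: 01:23 + 1:00 = 02:23 on Aug 28.
+3 hours 18 minutes → arrive 05:41 UTC on Aug 28.
Flight 2 in UTC: 17:08 + 5:00 = 22:08 on Aug 27.
+11 hours and 50 minutes → arrive 09:58 UTC on Aug 28.
Flight 1 lands earlier by 4 hours 17 minutes.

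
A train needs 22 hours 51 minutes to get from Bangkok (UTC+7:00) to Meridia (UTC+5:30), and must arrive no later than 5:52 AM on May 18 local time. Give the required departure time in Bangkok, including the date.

Target arrival in UTC: 5:52 AM − 5:30 = 12:22 AM on May 18.
Subtract 22 hours 51 minutes → departure 1:31 AM UTC on May 17.
Bangkok is UTC+7:00: 1:31 AM + 7:00 = 8:31 AM on May 17.

8:31 AM on May 17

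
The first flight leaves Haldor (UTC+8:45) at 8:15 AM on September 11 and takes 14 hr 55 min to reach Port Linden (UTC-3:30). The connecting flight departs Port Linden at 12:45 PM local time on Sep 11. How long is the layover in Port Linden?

Convert departure to UTC: 8:15 AM − 8:45 = 11:30 PM UTC on Sep 10.
Add 14 hours and 55 minutes flight time → 2:25 PM UTC (Sep 11).
Port Linden is UTC−3:30, so local arrival = 2:25 PM − 3:30 = 10:55 AM on Sep 11.
Layover = 12:45 PM − 10:55 AM = 1 hour 50 minutes.

1 hour 50 minutes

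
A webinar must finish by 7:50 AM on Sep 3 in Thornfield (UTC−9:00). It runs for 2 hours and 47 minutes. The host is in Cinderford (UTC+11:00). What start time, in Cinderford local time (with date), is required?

Target end time in UTC: 7:50 AM + 9:00 = 4:50 PM on Sep 3.
Subtract 2 hours and 47 minutes → start 2:03 PM UTC on Sep 3.
Cinderford is UTC+11:00: 2:03 PM + 11:00 = 1:03 AM on Sep 4.

1:03 AM on September 4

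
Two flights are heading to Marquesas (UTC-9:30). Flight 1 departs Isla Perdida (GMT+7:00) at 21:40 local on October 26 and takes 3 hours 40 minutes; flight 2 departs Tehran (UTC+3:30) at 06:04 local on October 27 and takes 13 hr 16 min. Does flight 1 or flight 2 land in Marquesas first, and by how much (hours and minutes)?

Flight 1 in UTC: 21:40 − 7:00 = 14:40 on Oct 26.
+3 hours and 40 minutes → arrive 18:20 UTC on Oct 26.
Flight 2 in UTC: 06:04 − 3:30 = 02:34 on Oct 27.
+13 hours 16 minutes → arrive 15:50 UTC on Oct 27.
Flight 1 lands earlier by 21 hours 30 minutes.

the first, by 21 hours 30 minutes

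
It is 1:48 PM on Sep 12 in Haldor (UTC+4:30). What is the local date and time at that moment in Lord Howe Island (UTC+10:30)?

7:48 PM on September 12

Lord Howe Island is 6:00 ahead of Haldor.
Shift by the zone difference: 1:48 PM + 6:00 = 7:48 PM on Sep 12 in Lord Howe Island.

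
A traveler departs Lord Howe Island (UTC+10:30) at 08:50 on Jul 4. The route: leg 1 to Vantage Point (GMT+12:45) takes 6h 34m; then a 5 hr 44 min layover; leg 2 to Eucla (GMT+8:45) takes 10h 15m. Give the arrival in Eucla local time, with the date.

Convert departure to UTC: 08:50 − 10:30 = 22:20 UTC on Jul 3.
Add 6 hours and 34 minutes leg 1 → 04:54 UTC (Jul 4).
Add 5 hours and 44 minutes layover in Vantage Point → 10:38 UTC.
Add 10 hours and 15 minutes leg 2 → 20:53 UTC.
Eucla is UTC+8:45, so local arrival = 20:53 + 8:45 = 05:38 on Jul 5.

05:38 on July 5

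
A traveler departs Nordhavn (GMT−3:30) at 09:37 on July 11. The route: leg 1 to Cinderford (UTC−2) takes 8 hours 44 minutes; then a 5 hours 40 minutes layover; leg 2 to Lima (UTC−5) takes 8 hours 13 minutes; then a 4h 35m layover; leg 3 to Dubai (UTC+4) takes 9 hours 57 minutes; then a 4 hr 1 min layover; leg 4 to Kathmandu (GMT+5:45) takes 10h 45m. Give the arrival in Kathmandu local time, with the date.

Convert departure to UTC: 09:37 + 3:30 = 13:07 UTC on Jul 11.
Add 8 hours 44 minutes leg 1 → 21:51 UTC.
Add 5 hours 40 minutes layover in Cinderford → 03:31 UTC (Jul 12).
Add 8 hours and 13 minutes leg 2 → 11:44 UTC.
Add 4 hours 35 minutes layover in Lima → 16:19 UTC.
Add 9 hours and 57 minutes leg 3 → 02:16 UTC (Jul 13).
Add 4 hours and 1 minute layover in Dubai → 06:17 UTC.
Add 10 hours and 45 minutes leg 4 → 17:02 UTC.
Kathmandu is UTC+5:45, so local arrival = 17:02 + 5:45 = 22:47 on Jul 13.

22:47 on July 13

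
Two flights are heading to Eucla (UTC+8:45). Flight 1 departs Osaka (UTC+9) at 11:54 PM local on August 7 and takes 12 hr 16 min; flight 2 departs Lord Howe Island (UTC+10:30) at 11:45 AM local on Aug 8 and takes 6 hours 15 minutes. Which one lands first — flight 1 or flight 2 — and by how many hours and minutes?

the first, by 4 hours 20 minutes

Flight 1 in UTC: 11:54 PM − 9:00 = 2:54 PM on Aug 7.
+12 hours and 16 minutes → arrive 3:10 AM UTC on Aug 8.
Flight 2 in UTC: 11:45 AM − 10:30 = 1:15 AM on Aug 8.
+6 hours 15 minutes → arrive 7:30 AM UTC on Aug 8.
Flight 1 lands earlier by 4 hours 20 minutes.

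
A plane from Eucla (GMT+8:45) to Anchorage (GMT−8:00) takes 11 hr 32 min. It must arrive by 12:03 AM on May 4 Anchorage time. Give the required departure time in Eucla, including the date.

Target arrival in UTC: 12:03 AM + 8:00 = 8:03 AM on May 4.
Subtract 11 hours and 32 minutes → departure 8:31 PM UTC on May 3.
Eucla is UTC+8:45: 8:31 PM + 8:45 = 5:16 AM on May 4.

5:16 AM on May 4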